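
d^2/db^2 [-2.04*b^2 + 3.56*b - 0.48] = -4.08000000000000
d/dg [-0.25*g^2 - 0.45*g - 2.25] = -0.5*g - 0.45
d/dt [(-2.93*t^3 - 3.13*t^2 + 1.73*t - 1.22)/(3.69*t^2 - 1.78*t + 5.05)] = (-10.8117*t^4 + 10.4308*t^3 - 45.2018*t^2 - 22.6094*t + 6.5649)/(13.6161*t^4 - 13.1364*t^3 + 40.4374*t^2 - 17.978*t + 25.5025)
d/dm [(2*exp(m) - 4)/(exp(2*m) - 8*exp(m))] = 2*(-exp(2*m) + 4*exp(m) - 16)*exp(-m)/(exp(2*m) - 16*exp(m) + 64)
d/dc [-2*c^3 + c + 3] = 1 - 6*c^2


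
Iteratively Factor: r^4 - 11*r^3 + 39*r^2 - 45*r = (r - 3)*(r^3 - 8*r^2 + 15*r) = (r - 3)^2*(r^2 - 5*r) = r*(r - 3)^2*(r - 5)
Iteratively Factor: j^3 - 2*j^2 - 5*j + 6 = (j - 3)*(j^2 + j - 2) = (j - 3)*(j - 1)*(j + 2)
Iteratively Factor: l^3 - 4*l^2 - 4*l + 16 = (l + 2)*(l^2 - 6*l + 8) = (l - 4)*(l + 2)*(l - 2)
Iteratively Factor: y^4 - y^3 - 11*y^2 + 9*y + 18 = (y - 3)*(y^3 + 2*y^2 - 5*y - 6) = (y - 3)*(y - 2)*(y^2 + 4*y + 3) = (y - 3)*(y - 2)*(y + 3)*(y + 1)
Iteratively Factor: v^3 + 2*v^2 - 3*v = (v - 1)*(v^2 + 3*v) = (v - 1)*(v + 3)*(v)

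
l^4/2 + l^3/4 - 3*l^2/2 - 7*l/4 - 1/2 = (l/2 + 1/2)*(l - 2)*(l + 1/2)*(l + 1)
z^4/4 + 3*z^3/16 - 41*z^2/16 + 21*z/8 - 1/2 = (z/4 + 1)*(z - 2)*(z - 1)*(z - 1/4)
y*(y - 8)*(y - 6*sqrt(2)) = y^3 - 6*sqrt(2)*y^2 - 8*y^2 + 48*sqrt(2)*y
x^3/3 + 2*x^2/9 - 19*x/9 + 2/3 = (x/3 + 1)*(x - 2)*(x - 1/3)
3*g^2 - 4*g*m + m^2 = (-3*g + m)*(-g + m)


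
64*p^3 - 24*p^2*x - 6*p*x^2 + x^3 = (-8*p + x)*(-2*p + x)*(4*p + x)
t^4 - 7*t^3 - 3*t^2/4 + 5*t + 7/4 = (t - 7)*(t - 1)*(t + 1/2)^2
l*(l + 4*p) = l^2 + 4*l*p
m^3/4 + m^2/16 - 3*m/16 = m*(m/4 + 1/4)*(m - 3/4)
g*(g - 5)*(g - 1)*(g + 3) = g^4 - 3*g^3 - 13*g^2 + 15*g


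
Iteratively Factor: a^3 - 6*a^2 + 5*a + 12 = (a - 4)*(a^2 - 2*a - 3) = (a - 4)*(a + 1)*(a - 3)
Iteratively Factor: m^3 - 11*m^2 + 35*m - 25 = (m - 5)*(m^2 - 6*m + 5) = (m - 5)*(m - 1)*(m - 5)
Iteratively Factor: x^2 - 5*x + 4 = (x - 1)*(x - 4)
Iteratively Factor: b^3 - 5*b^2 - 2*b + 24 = (b + 2)*(b^2 - 7*b + 12) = (b - 4)*(b + 2)*(b - 3)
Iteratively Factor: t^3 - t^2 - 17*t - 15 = (t + 1)*(t^2 - 2*t - 15) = (t - 5)*(t + 1)*(t + 3)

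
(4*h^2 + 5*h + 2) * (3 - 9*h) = -36*h^3 - 33*h^2 - 3*h + 6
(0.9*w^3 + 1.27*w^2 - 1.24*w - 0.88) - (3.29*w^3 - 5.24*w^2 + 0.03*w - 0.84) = -2.39*w^3 + 6.51*w^2 - 1.27*w - 0.04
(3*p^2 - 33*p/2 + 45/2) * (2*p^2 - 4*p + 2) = 6*p^4 - 45*p^3 + 117*p^2 - 123*p + 45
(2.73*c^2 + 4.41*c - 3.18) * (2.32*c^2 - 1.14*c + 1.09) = 6.3336*c^4 + 7.119*c^3 - 9.4293*c^2 + 8.4321*c - 3.4662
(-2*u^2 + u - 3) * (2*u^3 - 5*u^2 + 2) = -4*u^5 + 12*u^4 - 11*u^3 + 11*u^2 + 2*u - 6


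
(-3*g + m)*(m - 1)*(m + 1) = -3*g*m^2 + 3*g + m^3 - m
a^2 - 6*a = a*(a - 6)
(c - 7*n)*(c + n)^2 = c^3 - 5*c^2*n - 13*c*n^2 - 7*n^3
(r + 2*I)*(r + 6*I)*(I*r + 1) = I*r^3 - 7*r^2 - 4*I*r - 12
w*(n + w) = n*w + w^2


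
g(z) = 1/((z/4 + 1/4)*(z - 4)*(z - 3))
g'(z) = -1/((z/4 + 1/4)*(z - 4)*(z - 3)^2) - 1/((z/4 + 1/4)*(z - 4)^2*(z - 3)) - 1/(4*(z/4 + 1/4)^2*(z - 4)*(z - 3)) = 4*(-3*z^2 + 12*z - 5)/(z^6 - 12*z^5 + 46*z^4 - 36*z^3 - 119*z^2 + 120*z + 144)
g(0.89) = 0.32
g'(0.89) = 0.09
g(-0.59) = 0.59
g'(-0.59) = -1.15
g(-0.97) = 6.76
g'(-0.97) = -222.19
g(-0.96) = 5.09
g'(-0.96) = -124.97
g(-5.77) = -0.01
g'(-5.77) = -0.00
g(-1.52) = -0.31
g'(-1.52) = -0.72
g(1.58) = 0.45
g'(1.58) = 0.33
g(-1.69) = -0.22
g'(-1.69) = -0.40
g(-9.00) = 0.00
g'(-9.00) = 0.00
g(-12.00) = 0.00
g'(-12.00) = 0.00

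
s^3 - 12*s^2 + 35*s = s*(s - 7)*(s - 5)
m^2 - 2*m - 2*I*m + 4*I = (m - 2)*(m - 2*I)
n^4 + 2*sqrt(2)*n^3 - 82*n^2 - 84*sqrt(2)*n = n*(n - 6*sqrt(2))*(n + sqrt(2))*(n + 7*sqrt(2))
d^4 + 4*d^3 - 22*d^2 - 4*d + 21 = (d - 3)*(d - 1)*(d + 1)*(d + 7)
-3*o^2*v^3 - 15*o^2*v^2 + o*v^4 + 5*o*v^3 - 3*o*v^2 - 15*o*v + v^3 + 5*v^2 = v*(-3*o + v)*(v + 5)*(o*v + 1)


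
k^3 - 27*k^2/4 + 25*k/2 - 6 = (k - 4)*(k - 2)*(k - 3/4)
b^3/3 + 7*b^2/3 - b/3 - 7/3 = (b/3 + 1/3)*(b - 1)*(b + 7)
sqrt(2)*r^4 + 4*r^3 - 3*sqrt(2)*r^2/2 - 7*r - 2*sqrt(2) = (r - sqrt(2))*(r + sqrt(2)/2)*(r + 2*sqrt(2))*(sqrt(2)*r + 1)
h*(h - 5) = h^2 - 5*h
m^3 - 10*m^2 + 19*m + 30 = (m - 6)*(m - 5)*(m + 1)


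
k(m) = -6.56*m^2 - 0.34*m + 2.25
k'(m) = -13.12*m - 0.34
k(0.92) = -3.62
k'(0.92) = -12.41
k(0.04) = 2.23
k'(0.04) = -0.86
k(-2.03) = -24.09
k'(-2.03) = 26.29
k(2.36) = -35.09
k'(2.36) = -31.30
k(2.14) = -28.52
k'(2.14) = -28.42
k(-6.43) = -266.79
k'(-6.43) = 84.02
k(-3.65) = -83.90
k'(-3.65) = 47.55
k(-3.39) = -71.99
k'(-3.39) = 44.14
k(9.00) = -532.17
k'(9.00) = -118.42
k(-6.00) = -231.87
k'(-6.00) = 78.38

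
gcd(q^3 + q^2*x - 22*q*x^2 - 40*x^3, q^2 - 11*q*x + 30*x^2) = -q + 5*x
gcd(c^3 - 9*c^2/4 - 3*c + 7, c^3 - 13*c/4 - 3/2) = c - 2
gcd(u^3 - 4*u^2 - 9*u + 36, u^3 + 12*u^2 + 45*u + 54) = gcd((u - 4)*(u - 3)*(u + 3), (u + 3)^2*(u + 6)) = u + 3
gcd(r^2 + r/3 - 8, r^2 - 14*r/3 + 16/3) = r - 8/3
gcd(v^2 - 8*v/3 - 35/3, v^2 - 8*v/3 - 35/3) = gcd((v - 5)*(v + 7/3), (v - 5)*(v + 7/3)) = v^2 - 8*v/3 - 35/3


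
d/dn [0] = 0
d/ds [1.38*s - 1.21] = 1.38000000000000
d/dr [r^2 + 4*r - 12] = 2*r + 4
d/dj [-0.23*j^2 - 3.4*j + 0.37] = -0.46*j - 3.4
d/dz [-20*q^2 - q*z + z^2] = -q + 2*z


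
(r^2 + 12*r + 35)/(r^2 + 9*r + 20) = (r + 7)/(r + 4)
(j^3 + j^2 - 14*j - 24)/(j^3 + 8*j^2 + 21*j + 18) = (j - 4)/(j + 3)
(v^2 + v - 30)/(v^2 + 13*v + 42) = (v - 5)/(v + 7)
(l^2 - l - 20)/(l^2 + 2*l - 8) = (l - 5)/(l - 2)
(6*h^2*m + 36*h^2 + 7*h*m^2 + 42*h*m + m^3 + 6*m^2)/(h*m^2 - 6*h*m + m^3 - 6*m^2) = (6*h*m + 36*h + m^2 + 6*m)/(m*(m - 6))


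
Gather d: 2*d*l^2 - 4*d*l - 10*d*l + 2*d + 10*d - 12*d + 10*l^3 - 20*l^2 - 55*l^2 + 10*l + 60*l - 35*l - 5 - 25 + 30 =d*(2*l^2 - 14*l) + 10*l^3 - 75*l^2 + 35*l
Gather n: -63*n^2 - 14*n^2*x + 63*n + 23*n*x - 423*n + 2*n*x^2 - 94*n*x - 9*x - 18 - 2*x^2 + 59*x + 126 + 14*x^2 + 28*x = n^2*(-14*x - 63) + n*(2*x^2 - 71*x - 360) + 12*x^2 + 78*x + 108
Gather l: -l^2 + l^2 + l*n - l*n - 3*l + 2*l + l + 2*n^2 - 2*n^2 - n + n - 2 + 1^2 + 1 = 0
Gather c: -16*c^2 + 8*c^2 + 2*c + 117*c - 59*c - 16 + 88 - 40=-8*c^2 + 60*c + 32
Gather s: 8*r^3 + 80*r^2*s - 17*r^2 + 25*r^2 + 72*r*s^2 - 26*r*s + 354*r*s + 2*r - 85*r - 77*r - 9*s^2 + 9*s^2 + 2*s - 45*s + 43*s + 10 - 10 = 8*r^3 + 8*r^2 + 72*r*s^2 - 160*r + s*(80*r^2 + 328*r)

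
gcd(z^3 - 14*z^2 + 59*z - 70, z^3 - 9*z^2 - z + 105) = z^2 - 12*z + 35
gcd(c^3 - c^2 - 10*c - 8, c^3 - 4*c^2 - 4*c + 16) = c^2 - 2*c - 8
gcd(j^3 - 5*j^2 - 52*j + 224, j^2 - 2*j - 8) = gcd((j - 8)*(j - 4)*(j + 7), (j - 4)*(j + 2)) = j - 4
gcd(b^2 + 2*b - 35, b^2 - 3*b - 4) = 1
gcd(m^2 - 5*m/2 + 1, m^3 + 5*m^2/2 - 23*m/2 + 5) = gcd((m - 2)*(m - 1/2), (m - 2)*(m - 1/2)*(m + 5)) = m^2 - 5*m/2 + 1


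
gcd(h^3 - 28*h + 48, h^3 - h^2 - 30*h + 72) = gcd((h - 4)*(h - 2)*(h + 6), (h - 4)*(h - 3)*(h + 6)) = h^2 + 2*h - 24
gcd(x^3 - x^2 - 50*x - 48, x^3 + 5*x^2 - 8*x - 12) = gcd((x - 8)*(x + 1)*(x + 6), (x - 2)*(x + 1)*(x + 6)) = x^2 + 7*x + 6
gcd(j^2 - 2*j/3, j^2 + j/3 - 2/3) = j - 2/3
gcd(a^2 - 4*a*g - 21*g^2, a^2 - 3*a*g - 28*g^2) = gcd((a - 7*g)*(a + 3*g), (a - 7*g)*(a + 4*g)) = a - 7*g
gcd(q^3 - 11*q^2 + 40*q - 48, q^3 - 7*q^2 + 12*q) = q^2 - 7*q + 12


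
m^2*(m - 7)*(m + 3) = m^4 - 4*m^3 - 21*m^2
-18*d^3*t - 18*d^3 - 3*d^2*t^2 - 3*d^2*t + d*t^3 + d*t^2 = (-6*d + t)*(3*d + t)*(d*t + d)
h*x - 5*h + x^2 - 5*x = (h + x)*(x - 5)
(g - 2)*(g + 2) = g^2 - 4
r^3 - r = r*(r - 1)*(r + 1)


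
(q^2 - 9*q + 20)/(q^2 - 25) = (q - 4)/(q + 5)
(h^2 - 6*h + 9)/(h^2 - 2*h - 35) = (-h^2 + 6*h - 9)/(-h^2 + 2*h + 35)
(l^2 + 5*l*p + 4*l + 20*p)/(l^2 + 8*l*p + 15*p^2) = (l + 4)/(l + 3*p)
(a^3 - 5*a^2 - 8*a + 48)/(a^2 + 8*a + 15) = (a^2 - 8*a + 16)/(a + 5)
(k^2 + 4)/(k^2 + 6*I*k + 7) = (k^2 + 4)/(k^2 + 6*I*k + 7)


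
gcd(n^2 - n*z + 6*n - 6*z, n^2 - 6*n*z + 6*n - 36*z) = n + 6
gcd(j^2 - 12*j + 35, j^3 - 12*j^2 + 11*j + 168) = j - 7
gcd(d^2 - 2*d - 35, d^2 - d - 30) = d + 5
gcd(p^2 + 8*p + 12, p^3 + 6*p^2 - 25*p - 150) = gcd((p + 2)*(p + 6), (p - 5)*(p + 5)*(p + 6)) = p + 6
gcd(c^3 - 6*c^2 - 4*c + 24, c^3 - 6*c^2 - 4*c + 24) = c^3 - 6*c^2 - 4*c + 24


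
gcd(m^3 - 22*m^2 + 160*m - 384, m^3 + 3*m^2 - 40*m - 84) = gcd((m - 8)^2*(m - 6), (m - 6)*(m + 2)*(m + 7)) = m - 6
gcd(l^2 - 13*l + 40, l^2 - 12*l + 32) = l - 8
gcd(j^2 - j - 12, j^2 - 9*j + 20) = j - 4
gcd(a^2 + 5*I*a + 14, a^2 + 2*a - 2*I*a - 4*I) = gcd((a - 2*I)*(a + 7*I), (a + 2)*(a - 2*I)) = a - 2*I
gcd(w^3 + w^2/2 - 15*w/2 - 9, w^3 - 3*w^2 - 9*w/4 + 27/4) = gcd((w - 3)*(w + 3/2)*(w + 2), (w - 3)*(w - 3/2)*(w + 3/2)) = w^2 - 3*w/2 - 9/2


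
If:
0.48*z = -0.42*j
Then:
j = -1.14285714285714*z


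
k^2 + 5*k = k*(k + 5)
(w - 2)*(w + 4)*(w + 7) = w^3 + 9*w^2 + 6*w - 56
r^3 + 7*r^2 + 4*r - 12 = (r - 1)*(r + 2)*(r + 6)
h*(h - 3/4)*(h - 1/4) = h^3 - h^2 + 3*h/16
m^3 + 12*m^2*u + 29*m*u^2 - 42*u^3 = (m - u)*(m + 6*u)*(m + 7*u)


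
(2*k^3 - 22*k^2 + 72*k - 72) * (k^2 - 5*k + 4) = 2*k^5 - 32*k^4 + 190*k^3 - 520*k^2 + 648*k - 288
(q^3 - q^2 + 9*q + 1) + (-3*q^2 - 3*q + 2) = q^3 - 4*q^2 + 6*q + 3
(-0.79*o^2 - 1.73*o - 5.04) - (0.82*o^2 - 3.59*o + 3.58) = -1.61*o^2 + 1.86*o - 8.62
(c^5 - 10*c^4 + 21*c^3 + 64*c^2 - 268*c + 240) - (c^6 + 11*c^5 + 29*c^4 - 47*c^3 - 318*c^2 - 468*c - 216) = -c^6 - 10*c^5 - 39*c^4 + 68*c^3 + 382*c^2 + 200*c + 456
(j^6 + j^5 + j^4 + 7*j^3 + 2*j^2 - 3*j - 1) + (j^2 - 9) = j^6 + j^5 + j^4 + 7*j^3 + 3*j^2 - 3*j - 10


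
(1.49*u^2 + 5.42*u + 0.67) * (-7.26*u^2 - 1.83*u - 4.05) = -10.8174*u^4 - 42.0759*u^3 - 20.8173*u^2 - 23.1771*u - 2.7135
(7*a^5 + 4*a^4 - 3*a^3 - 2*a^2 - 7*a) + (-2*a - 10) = 7*a^5 + 4*a^4 - 3*a^3 - 2*a^2 - 9*a - 10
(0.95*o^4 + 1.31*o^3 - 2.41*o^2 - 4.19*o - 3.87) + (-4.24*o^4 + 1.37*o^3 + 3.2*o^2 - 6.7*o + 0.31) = -3.29*o^4 + 2.68*o^3 + 0.79*o^2 - 10.89*o - 3.56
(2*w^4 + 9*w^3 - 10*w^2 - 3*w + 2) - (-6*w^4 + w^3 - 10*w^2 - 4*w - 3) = 8*w^4 + 8*w^3 + w + 5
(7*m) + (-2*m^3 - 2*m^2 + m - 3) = -2*m^3 - 2*m^2 + 8*m - 3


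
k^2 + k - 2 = (k - 1)*(k + 2)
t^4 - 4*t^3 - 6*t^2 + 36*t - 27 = (t - 3)^2*(t - 1)*(t + 3)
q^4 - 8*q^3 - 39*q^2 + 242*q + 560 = (q - 8)*(q - 7)*(q + 2)*(q + 5)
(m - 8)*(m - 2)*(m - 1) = m^3 - 11*m^2 + 26*m - 16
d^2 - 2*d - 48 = (d - 8)*(d + 6)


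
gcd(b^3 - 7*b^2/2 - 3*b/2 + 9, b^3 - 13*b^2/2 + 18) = b^2 - b/2 - 3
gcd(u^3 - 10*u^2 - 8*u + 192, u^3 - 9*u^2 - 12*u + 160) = u^2 - 4*u - 32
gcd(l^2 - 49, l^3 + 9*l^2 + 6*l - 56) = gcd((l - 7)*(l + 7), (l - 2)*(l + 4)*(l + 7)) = l + 7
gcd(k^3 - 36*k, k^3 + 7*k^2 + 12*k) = k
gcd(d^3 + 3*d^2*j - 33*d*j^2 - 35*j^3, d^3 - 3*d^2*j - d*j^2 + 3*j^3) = d + j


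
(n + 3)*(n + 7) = n^2 + 10*n + 21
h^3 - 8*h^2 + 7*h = h*(h - 7)*(h - 1)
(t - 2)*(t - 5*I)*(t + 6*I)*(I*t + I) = I*t^4 - t^3 - I*t^3 + t^2 + 28*I*t^2 + 2*t - 30*I*t - 60*I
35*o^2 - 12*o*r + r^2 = (-7*o + r)*(-5*o + r)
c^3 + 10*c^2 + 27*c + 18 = (c + 1)*(c + 3)*(c + 6)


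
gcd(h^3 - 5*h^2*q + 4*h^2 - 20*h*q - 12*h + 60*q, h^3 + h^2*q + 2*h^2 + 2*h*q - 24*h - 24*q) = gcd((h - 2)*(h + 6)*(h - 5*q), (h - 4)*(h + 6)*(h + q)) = h + 6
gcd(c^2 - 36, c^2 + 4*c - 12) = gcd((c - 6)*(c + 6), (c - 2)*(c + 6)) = c + 6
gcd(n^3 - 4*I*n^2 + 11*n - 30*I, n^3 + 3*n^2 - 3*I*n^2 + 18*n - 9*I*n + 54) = n + 3*I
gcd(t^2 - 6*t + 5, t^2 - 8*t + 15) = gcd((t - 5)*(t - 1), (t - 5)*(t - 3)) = t - 5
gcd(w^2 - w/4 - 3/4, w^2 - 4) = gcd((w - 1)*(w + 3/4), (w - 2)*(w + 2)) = 1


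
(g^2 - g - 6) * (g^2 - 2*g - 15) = g^4 - 3*g^3 - 19*g^2 + 27*g + 90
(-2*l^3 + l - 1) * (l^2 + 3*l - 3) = -2*l^5 - 6*l^4 + 7*l^3 + 2*l^2 - 6*l + 3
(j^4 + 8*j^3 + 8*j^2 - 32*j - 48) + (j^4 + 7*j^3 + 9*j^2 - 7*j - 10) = 2*j^4 + 15*j^3 + 17*j^2 - 39*j - 58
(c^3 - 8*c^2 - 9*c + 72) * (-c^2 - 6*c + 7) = -c^5 + 2*c^4 + 64*c^3 - 74*c^2 - 495*c + 504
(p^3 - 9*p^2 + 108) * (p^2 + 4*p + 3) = p^5 - 5*p^4 - 33*p^3 + 81*p^2 + 432*p + 324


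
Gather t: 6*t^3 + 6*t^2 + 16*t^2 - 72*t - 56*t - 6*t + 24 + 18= 6*t^3 + 22*t^2 - 134*t + 42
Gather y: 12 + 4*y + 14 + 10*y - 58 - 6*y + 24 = 8*y - 8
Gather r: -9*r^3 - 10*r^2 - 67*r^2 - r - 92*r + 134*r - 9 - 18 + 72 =-9*r^3 - 77*r^2 + 41*r + 45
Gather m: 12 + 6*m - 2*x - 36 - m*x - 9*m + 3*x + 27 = m*(-x - 3) + x + 3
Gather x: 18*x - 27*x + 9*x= 0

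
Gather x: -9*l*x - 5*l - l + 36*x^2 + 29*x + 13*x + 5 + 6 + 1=-6*l + 36*x^2 + x*(42 - 9*l) + 12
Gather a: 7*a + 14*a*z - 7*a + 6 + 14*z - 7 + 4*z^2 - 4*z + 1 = 14*a*z + 4*z^2 + 10*z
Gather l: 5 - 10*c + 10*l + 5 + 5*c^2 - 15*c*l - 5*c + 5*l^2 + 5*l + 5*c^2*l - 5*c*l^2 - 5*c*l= 5*c^2 - 15*c + l^2*(5 - 5*c) + l*(5*c^2 - 20*c + 15) + 10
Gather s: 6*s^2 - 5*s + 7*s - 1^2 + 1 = 6*s^2 + 2*s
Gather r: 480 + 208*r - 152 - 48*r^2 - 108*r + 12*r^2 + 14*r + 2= -36*r^2 + 114*r + 330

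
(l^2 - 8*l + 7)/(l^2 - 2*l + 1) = (l - 7)/(l - 1)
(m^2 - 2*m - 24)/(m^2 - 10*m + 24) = (m + 4)/(m - 4)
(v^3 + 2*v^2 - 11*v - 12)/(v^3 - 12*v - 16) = (-v^3 - 2*v^2 + 11*v + 12)/(-v^3 + 12*v + 16)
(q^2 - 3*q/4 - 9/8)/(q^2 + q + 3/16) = 2*(2*q - 3)/(4*q + 1)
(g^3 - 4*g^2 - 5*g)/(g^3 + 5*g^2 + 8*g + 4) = g*(g - 5)/(g^2 + 4*g + 4)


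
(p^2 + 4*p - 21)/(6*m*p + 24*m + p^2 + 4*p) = (p^2 + 4*p - 21)/(6*m*p + 24*m + p^2 + 4*p)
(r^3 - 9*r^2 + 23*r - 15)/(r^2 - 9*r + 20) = (r^2 - 4*r + 3)/(r - 4)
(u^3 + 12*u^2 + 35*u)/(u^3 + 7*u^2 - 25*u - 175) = u/(u - 5)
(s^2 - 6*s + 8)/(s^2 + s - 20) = (s - 2)/(s + 5)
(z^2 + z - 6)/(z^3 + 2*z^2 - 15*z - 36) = (z - 2)/(z^2 - z - 12)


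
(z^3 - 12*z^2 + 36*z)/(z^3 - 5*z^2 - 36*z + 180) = z*(z - 6)/(z^2 + z - 30)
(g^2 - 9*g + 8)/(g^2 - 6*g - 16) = (g - 1)/(g + 2)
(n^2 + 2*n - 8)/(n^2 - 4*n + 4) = (n + 4)/(n - 2)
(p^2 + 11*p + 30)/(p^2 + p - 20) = (p + 6)/(p - 4)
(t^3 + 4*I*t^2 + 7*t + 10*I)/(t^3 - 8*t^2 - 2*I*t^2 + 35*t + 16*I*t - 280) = (t^2 - I*t + 2)/(t^2 - t*(8 + 7*I) + 56*I)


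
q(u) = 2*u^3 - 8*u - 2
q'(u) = 6*u^2 - 8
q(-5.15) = -233.98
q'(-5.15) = 151.14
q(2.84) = 21.09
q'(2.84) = 40.39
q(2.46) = 8.09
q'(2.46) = 28.31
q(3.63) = 64.62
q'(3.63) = 71.06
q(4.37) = 129.95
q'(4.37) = 106.58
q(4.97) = 203.77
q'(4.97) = 140.21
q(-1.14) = 4.16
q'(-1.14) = -0.20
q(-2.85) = -25.50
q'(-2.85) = 40.74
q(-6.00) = -386.00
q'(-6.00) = 208.00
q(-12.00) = -3362.00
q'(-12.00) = 856.00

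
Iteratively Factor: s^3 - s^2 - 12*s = (s - 4)*(s^2 + 3*s) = s*(s - 4)*(s + 3)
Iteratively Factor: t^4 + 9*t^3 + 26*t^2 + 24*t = (t + 4)*(t^3 + 5*t^2 + 6*t) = (t + 3)*(t + 4)*(t^2 + 2*t) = (t + 2)*(t + 3)*(t + 4)*(t)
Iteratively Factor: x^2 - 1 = (x + 1)*(x - 1)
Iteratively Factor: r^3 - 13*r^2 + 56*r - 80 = (r - 5)*(r^2 - 8*r + 16) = (r - 5)*(r - 4)*(r - 4)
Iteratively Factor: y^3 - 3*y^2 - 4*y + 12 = (y - 2)*(y^2 - y - 6) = (y - 3)*(y - 2)*(y + 2)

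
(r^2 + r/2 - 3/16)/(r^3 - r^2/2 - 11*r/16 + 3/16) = 1/(r - 1)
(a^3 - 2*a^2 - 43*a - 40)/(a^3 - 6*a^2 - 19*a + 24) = (a^2 + 6*a + 5)/(a^2 + 2*a - 3)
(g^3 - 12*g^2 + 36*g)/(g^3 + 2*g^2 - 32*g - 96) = g*(g - 6)/(g^2 + 8*g + 16)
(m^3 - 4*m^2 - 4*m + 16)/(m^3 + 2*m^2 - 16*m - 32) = (m - 2)/(m + 4)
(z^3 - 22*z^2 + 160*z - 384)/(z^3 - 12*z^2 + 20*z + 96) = (z - 8)/(z + 2)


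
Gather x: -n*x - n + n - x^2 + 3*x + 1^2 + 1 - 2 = -x^2 + x*(3 - n)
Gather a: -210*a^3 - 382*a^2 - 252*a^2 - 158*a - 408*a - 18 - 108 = -210*a^3 - 634*a^2 - 566*a - 126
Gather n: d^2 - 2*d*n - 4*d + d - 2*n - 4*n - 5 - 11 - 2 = d^2 - 3*d + n*(-2*d - 6) - 18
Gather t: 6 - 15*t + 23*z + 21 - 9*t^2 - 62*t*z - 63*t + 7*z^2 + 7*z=-9*t^2 + t*(-62*z - 78) + 7*z^2 + 30*z + 27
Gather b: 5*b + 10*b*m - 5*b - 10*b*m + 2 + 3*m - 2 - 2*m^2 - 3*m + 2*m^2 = 0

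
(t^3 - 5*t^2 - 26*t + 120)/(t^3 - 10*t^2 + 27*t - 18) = (t^2 + t - 20)/(t^2 - 4*t + 3)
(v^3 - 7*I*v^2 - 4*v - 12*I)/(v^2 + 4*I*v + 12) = (v^2 - 5*I*v + 6)/(v + 6*I)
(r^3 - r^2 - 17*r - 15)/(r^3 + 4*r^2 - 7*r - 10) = (r^2 - 2*r - 15)/(r^2 + 3*r - 10)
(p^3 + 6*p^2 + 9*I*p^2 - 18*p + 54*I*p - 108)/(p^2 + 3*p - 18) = (p^2 + 9*I*p - 18)/(p - 3)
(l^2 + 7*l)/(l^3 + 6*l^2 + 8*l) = (l + 7)/(l^2 + 6*l + 8)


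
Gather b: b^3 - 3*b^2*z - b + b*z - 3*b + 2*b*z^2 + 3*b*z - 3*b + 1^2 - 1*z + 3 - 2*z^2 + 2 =b^3 - 3*b^2*z + b*(2*z^2 + 4*z - 7) - 2*z^2 - z + 6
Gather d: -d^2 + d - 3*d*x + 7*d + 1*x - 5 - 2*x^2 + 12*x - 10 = -d^2 + d*(8 - 3*x) - 2*x^2 + 13*x - 15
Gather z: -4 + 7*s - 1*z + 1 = 7*s - z - 3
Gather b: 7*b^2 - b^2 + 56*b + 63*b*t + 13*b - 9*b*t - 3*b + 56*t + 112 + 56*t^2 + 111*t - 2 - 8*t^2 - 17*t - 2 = 6*b^2 + b*(54*t + 66) + 48*t^2 + 150*t + 108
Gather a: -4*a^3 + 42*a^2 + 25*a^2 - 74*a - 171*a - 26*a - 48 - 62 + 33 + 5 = -4*a^3 + 67*a^2 - 271*a - 72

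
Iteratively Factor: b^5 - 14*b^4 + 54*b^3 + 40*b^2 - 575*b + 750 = (b - 5)*(b^4 - 9*b^3 + 9*b^2 + 85*b - 150) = (b - 5)^2*(b^3 - 4*b^2 - 11*b + 30) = (b - 5)^2*(b - 2)*(b^2 - 2*b - 15) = (b - 5)^3*(b - 2)*(b + 3)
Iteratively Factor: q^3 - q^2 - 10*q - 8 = (q + 2)*(q^2 - 3*q - 4) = (q + 1)*(q + 2)*(q - 4)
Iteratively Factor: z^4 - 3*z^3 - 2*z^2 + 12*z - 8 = (z + 2)*(z^3 - 5*z^2 + 8*z - 4) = (z - 2)*(z + 2)*(z^2 - 3*z + 2) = (z - 2)^2*(z + 2)*(z - 1)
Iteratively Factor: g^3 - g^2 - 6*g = (g - 3)*(g^2 + 2*g) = (g - 3)*(g + 2)*(g)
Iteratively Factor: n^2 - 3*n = (n - 3)*(n)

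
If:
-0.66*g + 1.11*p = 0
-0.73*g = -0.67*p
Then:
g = 0.00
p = 0.00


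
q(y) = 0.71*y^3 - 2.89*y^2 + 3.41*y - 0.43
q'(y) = 2.13*y^2 - 5.78*y + 3.41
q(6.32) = 84.92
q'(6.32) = 51.96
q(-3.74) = -90.75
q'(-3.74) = 54.82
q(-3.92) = -100.97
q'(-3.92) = 58.80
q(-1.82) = -20.49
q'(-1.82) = 20.99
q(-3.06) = -58.27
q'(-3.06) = 41.04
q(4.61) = 23.43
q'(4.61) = 22.03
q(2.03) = 0.52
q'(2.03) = 0.45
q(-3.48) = -77.22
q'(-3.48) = 49.32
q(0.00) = -0.43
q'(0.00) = 3.41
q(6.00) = 69.35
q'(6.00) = 45.41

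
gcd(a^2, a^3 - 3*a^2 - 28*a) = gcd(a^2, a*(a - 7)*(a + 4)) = a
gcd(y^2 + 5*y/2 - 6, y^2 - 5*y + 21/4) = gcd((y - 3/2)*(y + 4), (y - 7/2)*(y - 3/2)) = y - 3/2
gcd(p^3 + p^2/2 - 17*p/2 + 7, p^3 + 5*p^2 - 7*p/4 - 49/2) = p^2 + 3*p/2 - 7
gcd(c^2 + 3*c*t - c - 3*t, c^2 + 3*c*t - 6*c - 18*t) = c + 3*t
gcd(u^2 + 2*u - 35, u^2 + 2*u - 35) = u^2 + 2*u - 35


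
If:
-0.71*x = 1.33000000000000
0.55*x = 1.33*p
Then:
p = -0.77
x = -1.87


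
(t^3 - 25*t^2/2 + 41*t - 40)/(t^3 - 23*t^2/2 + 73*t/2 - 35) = (t - 8)/(t - 7)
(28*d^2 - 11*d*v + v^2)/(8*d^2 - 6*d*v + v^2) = (-7*d + v)/(-2*d + v)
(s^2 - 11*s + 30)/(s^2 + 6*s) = (s^2 - 11*s + 30)/(s*(s + 6))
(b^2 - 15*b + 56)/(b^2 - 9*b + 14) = (b - 8)/(b - 2)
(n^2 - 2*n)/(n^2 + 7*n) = (n - 2)/(n + 7)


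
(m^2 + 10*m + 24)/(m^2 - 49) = (m^2 + 10*m + 24)/(m^2 - 49)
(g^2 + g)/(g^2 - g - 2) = g/(g - 2)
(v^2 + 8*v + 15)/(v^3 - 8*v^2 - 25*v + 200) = (v + 3)/(v^2 - 13*v + 40)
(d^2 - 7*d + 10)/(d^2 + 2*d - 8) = (d - 5)/(d + 4)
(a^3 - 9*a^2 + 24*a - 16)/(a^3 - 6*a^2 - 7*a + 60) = (a^2 - 5*a + 4)/(a^2 - 2*a - 15)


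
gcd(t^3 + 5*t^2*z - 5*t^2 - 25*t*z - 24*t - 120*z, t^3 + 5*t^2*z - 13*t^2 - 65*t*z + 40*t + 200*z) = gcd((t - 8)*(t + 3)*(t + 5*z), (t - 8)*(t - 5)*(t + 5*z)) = t^2 + 5*t*z - 8*t - 40*z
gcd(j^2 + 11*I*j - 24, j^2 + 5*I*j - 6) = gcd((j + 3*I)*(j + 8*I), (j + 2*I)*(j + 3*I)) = j + 3*I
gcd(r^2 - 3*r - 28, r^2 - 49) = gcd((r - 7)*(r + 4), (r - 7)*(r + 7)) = r - 7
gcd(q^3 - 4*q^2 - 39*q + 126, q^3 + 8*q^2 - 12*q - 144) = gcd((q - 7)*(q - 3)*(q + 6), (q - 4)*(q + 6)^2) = q + 6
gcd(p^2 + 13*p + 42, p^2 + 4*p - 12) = p + 6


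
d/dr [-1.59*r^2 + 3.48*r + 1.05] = 3.48 - 3.18*r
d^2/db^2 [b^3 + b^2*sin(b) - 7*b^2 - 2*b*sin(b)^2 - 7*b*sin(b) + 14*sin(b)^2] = -b^2*sin(b) + 7*b*sin(b) + 4*b*cos(b) - 4*b*cos(2*b) + 6*b + 2*sin(b) - 4*sin(2*b) - 14*cos(b) + 28*cos(2*b) - 14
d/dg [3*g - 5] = 3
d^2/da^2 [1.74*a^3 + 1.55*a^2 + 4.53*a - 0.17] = 10.44*a + 3.1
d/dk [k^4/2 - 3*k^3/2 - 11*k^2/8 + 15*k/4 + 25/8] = 2*k^3 - 9*k^2/2 - 11*k/4 + 15/4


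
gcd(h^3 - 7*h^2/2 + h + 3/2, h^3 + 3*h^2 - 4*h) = h - 1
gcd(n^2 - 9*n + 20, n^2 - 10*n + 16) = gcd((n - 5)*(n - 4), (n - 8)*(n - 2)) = 1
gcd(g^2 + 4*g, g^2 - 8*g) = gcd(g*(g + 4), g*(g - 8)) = g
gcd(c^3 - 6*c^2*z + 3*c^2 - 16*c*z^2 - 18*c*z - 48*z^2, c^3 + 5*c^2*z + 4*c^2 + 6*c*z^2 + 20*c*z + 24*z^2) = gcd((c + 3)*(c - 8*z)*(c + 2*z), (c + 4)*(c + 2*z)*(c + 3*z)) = c + 2*z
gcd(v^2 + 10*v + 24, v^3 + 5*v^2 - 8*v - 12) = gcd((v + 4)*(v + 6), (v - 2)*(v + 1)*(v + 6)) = v + 6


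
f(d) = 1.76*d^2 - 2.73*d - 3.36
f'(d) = 3.52*d - 2.73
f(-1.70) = 6.37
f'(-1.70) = -8.71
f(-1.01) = 1.19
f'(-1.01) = -6.29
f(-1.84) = 7.62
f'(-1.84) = -9.21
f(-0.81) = 0.01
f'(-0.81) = -5.58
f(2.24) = -0.64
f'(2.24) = 5.15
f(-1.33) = 3.38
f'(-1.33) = -7.41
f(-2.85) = 18.72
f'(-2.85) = -12.76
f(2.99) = 4.21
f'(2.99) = 7.79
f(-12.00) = 282.84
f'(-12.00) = -44.97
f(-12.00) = 282.84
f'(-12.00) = -44.97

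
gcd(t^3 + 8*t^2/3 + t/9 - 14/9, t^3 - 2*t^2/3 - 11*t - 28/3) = t^2 + 10*t/3 + 7/3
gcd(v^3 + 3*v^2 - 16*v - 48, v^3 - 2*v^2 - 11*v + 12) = v^2 - v - 12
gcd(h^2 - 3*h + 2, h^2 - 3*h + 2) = h^2 - 3*h + 2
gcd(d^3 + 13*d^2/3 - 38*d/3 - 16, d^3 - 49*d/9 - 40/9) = d^2 - 5*d/3 - 8/3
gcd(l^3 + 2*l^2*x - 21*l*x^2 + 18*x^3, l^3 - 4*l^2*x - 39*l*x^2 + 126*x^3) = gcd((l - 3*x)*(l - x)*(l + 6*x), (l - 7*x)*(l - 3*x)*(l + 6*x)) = -l^2 - 3*l*x + 18*x^2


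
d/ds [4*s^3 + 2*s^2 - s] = 12*s^2 + 4*s - 1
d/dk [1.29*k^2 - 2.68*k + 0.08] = 2.58*k - 2.68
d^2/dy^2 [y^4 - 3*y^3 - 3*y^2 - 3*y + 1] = 12*y^2 - 18*y - 6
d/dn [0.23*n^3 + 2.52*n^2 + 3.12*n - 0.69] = 0.69*n^2 + 5.04*n + 3.12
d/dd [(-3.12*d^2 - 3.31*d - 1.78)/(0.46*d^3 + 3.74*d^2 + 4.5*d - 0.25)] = (1.4352*d^4 + 3.0452*d^3 + 0.7958*d^2 + 14.8744*d + 8.8375)/(0.2116*d^6 + 3.4408*d^5 + 18.1276*d^4 + 33.43*d^3 + 18.38*d^2 - 2.25*d + 0.0625)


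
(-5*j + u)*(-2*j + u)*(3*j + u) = 30*j^3 - 11*j^2*u - 4*j*u^2 + u^3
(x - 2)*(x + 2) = x^2 - 4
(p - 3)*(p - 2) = p^2 - 5*p + 6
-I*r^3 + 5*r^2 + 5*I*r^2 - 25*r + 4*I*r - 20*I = (r - 5)*(r + 4*I)*(-I*r + 1)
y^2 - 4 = (y - 2)*(y + 2)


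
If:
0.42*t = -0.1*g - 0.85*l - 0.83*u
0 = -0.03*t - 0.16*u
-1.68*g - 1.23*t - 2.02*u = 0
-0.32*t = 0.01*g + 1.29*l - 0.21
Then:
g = 11.32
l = 5.62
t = -22.35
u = 4.19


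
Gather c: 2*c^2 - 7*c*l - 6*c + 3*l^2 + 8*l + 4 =2*c^2 + c*(-7*l - 6) + 3*l^2 + 8*l + 4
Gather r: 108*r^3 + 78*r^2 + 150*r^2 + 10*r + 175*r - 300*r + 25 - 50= 108*r^3 + 228*r^2 - 115*r - 25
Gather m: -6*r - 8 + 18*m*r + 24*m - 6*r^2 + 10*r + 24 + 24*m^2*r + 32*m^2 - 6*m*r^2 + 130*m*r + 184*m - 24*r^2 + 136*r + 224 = m^2*(24*r + 32) + m*(-6*r^2 + 148*r + 208) - 30*r^2 + 140*r + 240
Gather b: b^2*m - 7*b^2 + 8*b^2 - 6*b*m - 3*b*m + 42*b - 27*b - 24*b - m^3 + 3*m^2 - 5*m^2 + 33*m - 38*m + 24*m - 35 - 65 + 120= b^2*(m + 1) + b*(-9*m - 9) - m^3 - 2*m^2 + 19*m + 20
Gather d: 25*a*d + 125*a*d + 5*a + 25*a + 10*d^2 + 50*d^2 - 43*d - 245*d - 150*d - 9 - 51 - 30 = 30*a + 60*d^2 + d*(150*a - 438) - 90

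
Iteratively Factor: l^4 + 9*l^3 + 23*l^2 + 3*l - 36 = (l + 3)*(l^3 + 6*l^2 + 5*l - 12) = (l - 1)*(l + 3)*(l^2 + 7*l + 12) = (l - 1)*(l + 3)^2*(l + 4)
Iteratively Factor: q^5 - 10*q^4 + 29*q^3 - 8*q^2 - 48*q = (q - 4)*(q^4 - 6*q^3 + 5*q^2 + 12*q) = (q - 4)*(q + 1)*(q^3 - 7*q^2 + 12*q) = (q - 4)*(q - 3)*(q + 1)*(q^2 - 4*q) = (q - 4)^2*(q - 3)*(q + 1)*(q)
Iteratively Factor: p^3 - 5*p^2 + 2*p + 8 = (p - 2)*(p^2 - 3*p - 4) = (p - 2)*(p + 1)*(p - 4)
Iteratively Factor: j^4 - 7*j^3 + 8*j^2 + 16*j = (j)*(j^3 - 7*j^2 + 8*j + 16) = j*(j + 1)*(j^2 - 8*j + 16) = j*(j - 4)*(j + 1)*(j - 4)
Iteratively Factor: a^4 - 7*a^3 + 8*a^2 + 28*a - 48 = (a - 2)*(a^3 - 5*a^2 - 2*a + 24) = (a - 3)*(a - 2)*(a^2 - 2*a - 8) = (a - 3)*(a - 2)*(a + 2)*(a - 4)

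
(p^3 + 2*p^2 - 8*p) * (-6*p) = -6*p^4 - 12*p^3 + 48*p^2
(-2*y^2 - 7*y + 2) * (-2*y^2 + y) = 4*y^4 + 12*y^3 - 11*y^2 + 2*y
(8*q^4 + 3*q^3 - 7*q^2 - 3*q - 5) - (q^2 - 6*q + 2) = 8*q^4 + 3*q^3 - 8*q^2 + 3*q - 7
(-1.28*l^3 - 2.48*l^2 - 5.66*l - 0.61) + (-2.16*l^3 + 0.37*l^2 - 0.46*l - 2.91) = -3.44*l^3 - 2.11*l^2 - 6.12*l - 3.52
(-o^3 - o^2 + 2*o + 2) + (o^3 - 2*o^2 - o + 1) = -3*o^2 + o + 3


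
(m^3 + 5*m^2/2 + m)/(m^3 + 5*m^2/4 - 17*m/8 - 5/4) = 4*m/(4*m - 5)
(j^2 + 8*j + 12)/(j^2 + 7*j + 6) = (j + 2)/(j + 1)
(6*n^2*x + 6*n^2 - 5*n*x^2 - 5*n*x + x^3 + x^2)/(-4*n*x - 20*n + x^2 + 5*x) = (-6*n^2*x - 6*n^2 + 5*n*x^2 + 5*n*x - x^3 - x^2)/(4*n*x + 20*n - x^2 - 5*x)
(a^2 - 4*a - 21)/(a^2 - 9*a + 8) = (a^2 - 4*a - 21)/(a^2 - 9*a + 8)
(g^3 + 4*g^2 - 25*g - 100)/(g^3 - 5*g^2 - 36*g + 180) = (g^2 + 9*g + 20)/(g^2 - 36)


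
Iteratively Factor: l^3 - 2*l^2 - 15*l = (l)*(l^2 - 2*l - 15) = l*(l - 5)*(l + 3)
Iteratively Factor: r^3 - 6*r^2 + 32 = (r - 4)*(r^2 - 2*r - 8) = (r - 4)*(r + 2)*(r - 4)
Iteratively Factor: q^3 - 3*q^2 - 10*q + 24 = (q - 4)*(q^2 + q - 6) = (q - 4)*(q - 2)*(q + 3)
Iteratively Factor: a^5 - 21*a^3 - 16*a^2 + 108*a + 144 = (a - 4)*(a^4 + 4*a^3 - 5*a^2 - 36*a - 36) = (a - 4)*(a + 2)*(a^3 + 2*a^2 - 9*a - 18) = (a - 4)*(a + 2)*(a + 3)*(a^2 - a - 6) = (a - 4)*(a + 2)^2*(a + 3)*(a - 3)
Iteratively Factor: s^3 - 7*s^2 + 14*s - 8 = (s - 4)*(s^2 - 3*s + 2) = (s - 4)*(s - 1)*(s - 2)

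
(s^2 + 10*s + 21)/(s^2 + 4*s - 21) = (s + 3)/(s - 3)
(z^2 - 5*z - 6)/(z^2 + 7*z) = (z^2 - 5*z - 6)/(z*(z + 7))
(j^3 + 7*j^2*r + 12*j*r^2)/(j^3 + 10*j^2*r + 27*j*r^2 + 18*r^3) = j*(j + 4*r)/(j^2 + 7*j*r + 6*r^2)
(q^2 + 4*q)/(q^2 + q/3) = 3*(q + 4)/(3*q + 1)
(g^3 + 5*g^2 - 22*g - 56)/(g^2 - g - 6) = (g^2 + 3*g - 28)/(g - 3)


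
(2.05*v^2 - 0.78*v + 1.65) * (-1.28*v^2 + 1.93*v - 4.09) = -2.624*v^4 + 4.9549*v^3 - 12.0019*v^2 + 6.3747*v - 6.7485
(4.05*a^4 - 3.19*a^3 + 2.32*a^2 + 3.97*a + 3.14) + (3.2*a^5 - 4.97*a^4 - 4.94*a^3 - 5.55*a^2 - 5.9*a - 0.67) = 3.2*a^5 - 0.92*a^4 - 8.13*a^3 - 3.23*a^2 - 1.93*a + 2.47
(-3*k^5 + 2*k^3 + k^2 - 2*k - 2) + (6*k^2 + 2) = -3*k^5 + 2*k^3 + 7*k^2 - 2*k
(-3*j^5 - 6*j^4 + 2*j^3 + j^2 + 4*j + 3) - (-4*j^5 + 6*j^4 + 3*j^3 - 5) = j^5 - 12*j^4 - j^3 + j^2 + 4*j + 8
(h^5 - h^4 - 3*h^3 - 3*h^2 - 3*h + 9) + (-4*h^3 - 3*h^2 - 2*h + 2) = h^5 - h^4 - 7*h^3 - 6*h^2 - 5*h + 11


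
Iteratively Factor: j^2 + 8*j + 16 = (j + 4)*(j + 4)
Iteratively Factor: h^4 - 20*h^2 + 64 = (h - 2)*(h^3 + 2*h^2 - 16*h - 32) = (h - 4)*(h - 2)*(h^2 + 6*h + 8) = (h - 4)*(h - 2)*(h + 2)*(h + 4)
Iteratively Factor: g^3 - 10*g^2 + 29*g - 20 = (g - 5)*(g^2 - 5*g + 4) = (g - 5)*(g - 4)*(g - 1)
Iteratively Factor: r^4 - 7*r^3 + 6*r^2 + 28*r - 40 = (r + 2)*(r^3 - 9*r^2 + 24*r - 20) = (r - 5)*(r + 2)*(r^2 - 4*r + 4) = (r - 5)*(r - 2)*(r + 2)*(r - 2)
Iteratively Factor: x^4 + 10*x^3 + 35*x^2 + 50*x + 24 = (x + 3)*(x^3 + 7*x^2 + 14*x + 8) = (x + 3)*(x + 4)*(x^2 + 3*x + 2) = (x + 2)*(x + 3)*(x + 4)*(x + 1)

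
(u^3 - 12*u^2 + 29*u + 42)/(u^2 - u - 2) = (u^2 - 13*u + 42)/(u - 2)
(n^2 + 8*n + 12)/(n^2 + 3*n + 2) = (n + 6)/(n + 1)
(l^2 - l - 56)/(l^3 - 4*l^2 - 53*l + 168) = 1/(l - 3)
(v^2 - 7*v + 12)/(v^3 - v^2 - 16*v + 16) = (v - 3)/(v^2 + 3*v - 4)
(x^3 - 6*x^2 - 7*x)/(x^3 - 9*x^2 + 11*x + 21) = x/(x - 3)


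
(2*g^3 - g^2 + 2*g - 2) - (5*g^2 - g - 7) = 2*g^3 - 6*g^2 + 3*g + 5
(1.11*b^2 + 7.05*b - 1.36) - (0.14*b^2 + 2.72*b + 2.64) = 0.97*b^2 + 4.33*b - 4.0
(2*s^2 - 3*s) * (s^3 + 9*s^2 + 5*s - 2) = 2*s^5 + 15*s^4 - 17*s^3 - 19*s^2 + 6*s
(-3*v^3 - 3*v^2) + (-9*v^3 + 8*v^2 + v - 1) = -12*v^3 + 5*v^2 + v - 1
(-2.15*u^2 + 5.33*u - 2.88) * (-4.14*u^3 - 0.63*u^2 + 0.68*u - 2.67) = 8.901*u^5 - 20.7117*u^4 + 7.1033*u^3 + 11.1793*u^2 - 16.1895*u + 7.6896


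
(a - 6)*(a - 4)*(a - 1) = a^3 - 11*a^2 + 34*a - 24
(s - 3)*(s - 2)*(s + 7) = s^3 + 2*s^2 - 29*s + 42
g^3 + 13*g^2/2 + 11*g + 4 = (g + 1/2)*(g + 2)*(g + 4)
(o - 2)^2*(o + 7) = o^3 + 3*o^2 - 24*o + 28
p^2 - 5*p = p*(p - 5)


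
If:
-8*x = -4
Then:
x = 1/2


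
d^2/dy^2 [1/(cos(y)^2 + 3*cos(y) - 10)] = (-4*sin(y)^4 + 51*sin(y)^2 - 75*cos(y)/4 - 9*cos(3*y)/4 - 9)/((cos(y) - 2)^3*(cos(y) + 5)^3)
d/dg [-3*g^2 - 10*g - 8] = -6*g - 10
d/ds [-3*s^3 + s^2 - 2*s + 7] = -9*s^2 + 2*s - 2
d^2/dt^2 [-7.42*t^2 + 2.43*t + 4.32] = -14.8400000000000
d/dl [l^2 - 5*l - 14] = 2*l - 5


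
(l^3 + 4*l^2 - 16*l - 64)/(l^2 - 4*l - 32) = (l^2 - 16)/(l - 8)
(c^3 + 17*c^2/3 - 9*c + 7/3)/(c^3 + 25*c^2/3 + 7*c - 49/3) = (3*c - 1)/(3*c + 7)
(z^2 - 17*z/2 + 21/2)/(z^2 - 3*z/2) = (z - 7)/z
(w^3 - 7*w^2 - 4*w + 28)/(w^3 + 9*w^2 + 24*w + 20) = (w^2 - 9*w + 14)/(w^2 + 7*w + 10)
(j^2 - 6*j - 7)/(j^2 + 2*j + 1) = (j - 7)/(j + 1)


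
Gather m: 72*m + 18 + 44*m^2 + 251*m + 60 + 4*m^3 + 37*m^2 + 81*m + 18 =4*m^3 + 81*m^2 + 404*m + 96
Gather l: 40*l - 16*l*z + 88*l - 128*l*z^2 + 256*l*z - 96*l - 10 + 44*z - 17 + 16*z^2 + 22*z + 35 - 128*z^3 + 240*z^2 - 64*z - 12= l*(-128*z^2 + 240*z + 32) - 128*z^3 + 256*z^2 + 2*z - 4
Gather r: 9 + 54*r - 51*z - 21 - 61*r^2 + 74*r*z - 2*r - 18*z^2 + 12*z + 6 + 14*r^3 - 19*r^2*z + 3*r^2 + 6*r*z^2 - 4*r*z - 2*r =14*r^3 + r^2*(-19*z - 58) + r*(6*z^2 + 70*z + 50) - 18*z^2 - 39*z - 6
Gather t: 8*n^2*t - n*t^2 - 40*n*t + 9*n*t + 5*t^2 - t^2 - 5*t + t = t^2*(4 - n) + t*(8*n^2 - 31*n - 4)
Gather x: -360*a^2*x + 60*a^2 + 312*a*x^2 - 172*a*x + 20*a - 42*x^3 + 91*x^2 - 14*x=60*a^2 + 20*a - 42*x^3 + x^2*(312*a + 91) + x*(-360*a^2 - 172*a - 14)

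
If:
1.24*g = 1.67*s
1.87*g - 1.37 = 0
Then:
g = 0.73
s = 0.54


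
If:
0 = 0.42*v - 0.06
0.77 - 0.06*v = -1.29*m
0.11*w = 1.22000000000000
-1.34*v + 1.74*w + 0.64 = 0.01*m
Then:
No Solution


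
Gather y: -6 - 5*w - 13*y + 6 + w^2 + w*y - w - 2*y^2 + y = w^2 - 6*w - 2*y^2 + y*(w - 12)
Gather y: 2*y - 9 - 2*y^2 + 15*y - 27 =-2*y^2 + 17*y - 36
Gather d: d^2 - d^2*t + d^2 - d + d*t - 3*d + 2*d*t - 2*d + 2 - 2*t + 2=d^2*(2 - t) + d*(3*t - 6) - 2*t + 4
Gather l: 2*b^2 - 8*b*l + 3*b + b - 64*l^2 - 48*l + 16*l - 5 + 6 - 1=2*b^2 + 4*b - 64*l^2 + l*(-8*b - 32)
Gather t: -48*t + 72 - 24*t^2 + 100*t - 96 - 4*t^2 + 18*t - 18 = -28*t^2 + 70*t - 42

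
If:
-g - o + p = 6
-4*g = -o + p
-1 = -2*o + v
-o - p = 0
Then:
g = -6/5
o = -12/5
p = 12/5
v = -29/5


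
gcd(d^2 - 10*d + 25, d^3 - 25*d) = d - 5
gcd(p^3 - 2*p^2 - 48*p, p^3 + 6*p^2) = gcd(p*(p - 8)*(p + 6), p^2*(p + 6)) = p^2 + 6*p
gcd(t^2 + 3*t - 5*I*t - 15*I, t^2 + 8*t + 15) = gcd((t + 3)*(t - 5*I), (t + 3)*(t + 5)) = t + 3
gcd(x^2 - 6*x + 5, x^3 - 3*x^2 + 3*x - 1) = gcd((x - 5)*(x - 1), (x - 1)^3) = x - 1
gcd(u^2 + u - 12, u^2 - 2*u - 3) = u - 3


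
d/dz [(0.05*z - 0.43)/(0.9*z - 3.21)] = (0.20385*z - 0.727065)/(0.9*z - 3.21)^3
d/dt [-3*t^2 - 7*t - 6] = -6*t - 7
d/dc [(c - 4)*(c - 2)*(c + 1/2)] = 3*c^2 - 11*c + 5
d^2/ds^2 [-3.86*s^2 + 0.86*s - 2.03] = -7.72000000000000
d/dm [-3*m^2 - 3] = -6*m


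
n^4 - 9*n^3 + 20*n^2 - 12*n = n*(n - 6)*(n - 2)*(n - 1)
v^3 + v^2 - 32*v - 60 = (v - 6)*(v + 2)*(v + 5)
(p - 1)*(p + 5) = p^2 + 4*p - 5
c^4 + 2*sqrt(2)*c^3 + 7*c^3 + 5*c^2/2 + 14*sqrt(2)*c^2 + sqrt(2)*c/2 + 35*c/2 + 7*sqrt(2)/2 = (c + 7)*(c + sqrt(2)/2)^2*(c + sqrt(2))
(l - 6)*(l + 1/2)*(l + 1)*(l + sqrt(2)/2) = l^4 - 9*l^3/2 + sqrt(2)*l^3/2 - 17*l^2/2 - 9*sqrt(2)*l^2/4 - 17*sqrt(2)*l/4 - 3*l - 3*sqrt(2)/2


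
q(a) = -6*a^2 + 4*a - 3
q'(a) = 4 - 12*a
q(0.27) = -2.36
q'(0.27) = 0.76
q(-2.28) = -43.31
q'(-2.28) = 31.36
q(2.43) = -28.71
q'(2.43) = -25.16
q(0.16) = -2.51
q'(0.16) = 2.08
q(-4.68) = -153.13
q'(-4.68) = 60.16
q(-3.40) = -85.96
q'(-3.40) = 44.80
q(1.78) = -14.89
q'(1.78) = -17.36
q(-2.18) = -40.23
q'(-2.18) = 30.16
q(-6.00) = -243.00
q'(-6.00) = 76.00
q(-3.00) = -69.00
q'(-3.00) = 40.00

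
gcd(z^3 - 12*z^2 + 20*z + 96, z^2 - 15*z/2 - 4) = z - 8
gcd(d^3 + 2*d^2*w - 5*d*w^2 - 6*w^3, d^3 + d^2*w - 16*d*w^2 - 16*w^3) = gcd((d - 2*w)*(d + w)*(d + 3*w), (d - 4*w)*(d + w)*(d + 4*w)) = d + w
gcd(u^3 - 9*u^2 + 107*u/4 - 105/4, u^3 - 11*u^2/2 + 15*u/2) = u^2 - 11*u/2 + 15/2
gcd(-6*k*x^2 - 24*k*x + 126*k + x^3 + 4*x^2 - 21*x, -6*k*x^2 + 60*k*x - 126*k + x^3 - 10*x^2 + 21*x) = -6*k*x + 18*k + x^2 - 3*x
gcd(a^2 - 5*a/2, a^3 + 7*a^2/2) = a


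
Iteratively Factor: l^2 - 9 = (l - 3)*(l + 3)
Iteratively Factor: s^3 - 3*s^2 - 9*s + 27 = (s + 3)*(s^2 - 6*s + 9) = (s - 3)*(s + 3)*(s - 3)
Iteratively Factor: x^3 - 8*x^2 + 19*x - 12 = (x - 1)*(x^2 - 7*x + 12) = (x - 3)*(x - 1)*(x - 4)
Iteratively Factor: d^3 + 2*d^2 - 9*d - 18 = (d - 3)*(d^2 + 5*d + 6) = (d - 3)*(d + 3)*(d + 2)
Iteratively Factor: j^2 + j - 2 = (j + 2)*(j - 1)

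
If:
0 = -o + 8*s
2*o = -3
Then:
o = -3/2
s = -3/16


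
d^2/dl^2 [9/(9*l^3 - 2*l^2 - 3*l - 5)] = 18*((2 - 27*l)*(-9*l^3 + 2*l^2 + 3*l + 5) - (-27*l^2 + 4*l + 3)^2)/(-9*l^3 + 2*l^2 + 3*l + 5)^3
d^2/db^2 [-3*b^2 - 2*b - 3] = -6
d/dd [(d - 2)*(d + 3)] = 2*d + 1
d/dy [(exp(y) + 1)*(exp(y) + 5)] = 2*(exp(y) + 3)*exp(y)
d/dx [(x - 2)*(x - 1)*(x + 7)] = 3*x^2 + 8*x - 19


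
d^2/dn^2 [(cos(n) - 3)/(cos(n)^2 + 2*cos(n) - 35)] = (-9*(1 - cos(2*n))^2*cos(n)/4 + 7*(1 - cos(2*n))^2/2 - 983*cos(n) + 186*cos(2*n) - 99*cos(3*n)/2 + cos(5*n)/2 + 78)/((cos(n) - 5)^3*(cos(n) + 7)^3)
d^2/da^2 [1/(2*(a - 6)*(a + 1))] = ((a - 6)^2 + (a - 6)*(a + 1) + (a + 1)^2)/((a - 6)^3*(a + 1)^3)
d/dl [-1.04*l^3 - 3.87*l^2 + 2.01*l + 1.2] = -3.12*l^2 - 7.74*l + 2.01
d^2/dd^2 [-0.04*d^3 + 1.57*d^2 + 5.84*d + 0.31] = 3.14 - 0.24*d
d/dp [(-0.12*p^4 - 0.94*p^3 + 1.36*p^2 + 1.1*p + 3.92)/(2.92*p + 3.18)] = (-1.0512*p^4 - 7.016*p^3 - 4.9964*p^2 + 8.6496*p - 7.9484)/(8.5264*p^2 + 18.5712*p + 10.1124)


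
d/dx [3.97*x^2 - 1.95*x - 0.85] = 7.94*x - 1.95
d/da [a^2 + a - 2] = 2*a + 1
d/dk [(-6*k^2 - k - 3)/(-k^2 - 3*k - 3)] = (17*k^2 + 30*k - 6)/(k^4 + 6*k^3 + 15*k^2 + 18*k + 9)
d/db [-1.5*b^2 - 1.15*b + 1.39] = -3.0*b - 1.15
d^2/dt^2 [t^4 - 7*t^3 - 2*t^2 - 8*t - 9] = 12*t^2 - 42*t - 4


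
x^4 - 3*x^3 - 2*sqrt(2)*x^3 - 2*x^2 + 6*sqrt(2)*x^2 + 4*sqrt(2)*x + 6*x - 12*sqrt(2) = (x - 3)*(x - 2*sqrt(2))*(x - sqrt(2))*(x + sqrt(2))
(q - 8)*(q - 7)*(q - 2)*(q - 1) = q^4 - 18*q^3 + 103*q^2 - 198*q + 112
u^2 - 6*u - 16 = (u - 8)*(u + 2)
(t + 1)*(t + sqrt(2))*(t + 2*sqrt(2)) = t^3 + t^2 + 3*sqrt(2)*t^2 + 4*t + 3*sqrt(2)*t + 4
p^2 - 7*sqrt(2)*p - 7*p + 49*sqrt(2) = (p - 7)*(p - 7*sqrt(2))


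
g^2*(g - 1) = g^3 - g^2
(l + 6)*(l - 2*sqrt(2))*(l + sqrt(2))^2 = l^4 + 6*l^3 - 6*l^2 - 36*l - 4*sqrt(2)*l - 24*sqrt(2)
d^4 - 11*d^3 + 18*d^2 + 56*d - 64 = (d - 8)*(d - 4)*(d - 1)*(d + 2)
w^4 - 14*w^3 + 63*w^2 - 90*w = w*(w - 6)*(w - 5)*(w - 3)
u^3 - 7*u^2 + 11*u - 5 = (u - 5)*(u - 1)^2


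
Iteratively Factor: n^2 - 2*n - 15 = (n - 5)*(n + 3)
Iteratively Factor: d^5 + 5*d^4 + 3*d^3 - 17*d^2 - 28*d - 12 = (d + 3)*(d^4 + 2*d^3 - 3*d^2 - 8*d - 4) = (d - 2)*(d + 3)*(d^3 + 4*d^2 + 5*d + 2) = (d - 2)*(d + 2)*(d + 3)*(d^2 + 2*d + 1) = (d - 2)*(d + 1)*(d + 2)*(d + 3)*(d + 1)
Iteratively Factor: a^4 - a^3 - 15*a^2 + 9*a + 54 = (a + 3)*(a^3 - 4*a^2 - 3*a + 18) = (a + 2)*(a + 3)*(a^2 - 6*a + 9) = (a - 3)*(a + 2)*(a + 3)*(a - 3)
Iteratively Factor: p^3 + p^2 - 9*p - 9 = (p + 3)*(p^2 - 2*p - 3) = (p + 1)*(p + 3)*(p - 3)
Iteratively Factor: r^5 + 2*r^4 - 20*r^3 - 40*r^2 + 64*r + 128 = (r + 4)*(r^4 - 2*r^3 - 12*r^2 + 8*r + 32) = (r + 2)*(r + 4)*(r^3 - 4*r^2 - 4*r + 16) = (r - 4)*(r + 2)*(r + 4)*(r^2 - 4) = (r - 4)*(r + 2)^2*(r + 4)*(r - 2)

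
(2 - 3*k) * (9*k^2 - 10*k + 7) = -27*k^3 + 48*k^2 - 41*k + 14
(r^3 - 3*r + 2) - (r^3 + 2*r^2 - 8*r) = -2*r^2 + 5*r + 2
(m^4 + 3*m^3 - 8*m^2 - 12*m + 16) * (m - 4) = m^5 - m^4 - 20*m^3 + 20*m^2 + 64*m - 64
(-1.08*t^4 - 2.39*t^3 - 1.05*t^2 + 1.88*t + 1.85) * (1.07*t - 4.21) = -1.1556*t^5 + 1.9895*t^4 + 8.9384*t^3 + 6.4321*t^2 - 5.9353*t - 7.7885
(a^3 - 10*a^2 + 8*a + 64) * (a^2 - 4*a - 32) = a^5 - 14*a^4 + 16*a^3 + 352*a^2 - 512*a - 2048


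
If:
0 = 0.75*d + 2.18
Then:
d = -2.91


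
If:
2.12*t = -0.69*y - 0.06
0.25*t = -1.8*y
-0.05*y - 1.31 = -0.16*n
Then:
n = 8.19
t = -0.03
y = 0.00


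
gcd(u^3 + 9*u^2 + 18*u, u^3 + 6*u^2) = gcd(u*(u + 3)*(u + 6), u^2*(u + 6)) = u^2 + 6*u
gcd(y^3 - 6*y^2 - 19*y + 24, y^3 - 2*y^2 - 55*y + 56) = y^2 - 9*y + 8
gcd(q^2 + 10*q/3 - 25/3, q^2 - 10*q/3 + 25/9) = q - 5/3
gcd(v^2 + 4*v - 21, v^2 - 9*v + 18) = v - 3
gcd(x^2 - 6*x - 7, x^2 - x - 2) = x + 1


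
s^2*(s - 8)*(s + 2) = s^4 - 6*s^3 - 16*s^2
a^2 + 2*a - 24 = (a - 4)*(a + 6)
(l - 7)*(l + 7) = l^2 - 49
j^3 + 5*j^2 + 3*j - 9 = (j - 1)*(j + 3)^2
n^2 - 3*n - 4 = (n - 4)*(n + 1)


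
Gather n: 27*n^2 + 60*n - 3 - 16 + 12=27*n^2 + 60*n - 7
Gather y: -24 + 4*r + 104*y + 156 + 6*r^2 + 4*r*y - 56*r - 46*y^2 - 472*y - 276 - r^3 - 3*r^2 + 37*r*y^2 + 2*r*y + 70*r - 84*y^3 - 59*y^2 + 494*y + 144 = -r^3 + 3*r^2 + 18*r - 84*y^3 + y^2*(37*r - 105) + y*(6*r + 126)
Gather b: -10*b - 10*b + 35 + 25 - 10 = 50 - 20*b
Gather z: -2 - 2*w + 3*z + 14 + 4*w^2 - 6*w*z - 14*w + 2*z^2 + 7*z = 4*w^2 - 16*w + 2*z^2 + z*(10 - 6*w) + 12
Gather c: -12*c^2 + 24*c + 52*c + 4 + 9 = -12*c^2 + 76*c + 13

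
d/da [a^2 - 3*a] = 2*a - 3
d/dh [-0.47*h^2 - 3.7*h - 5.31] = -0.94*h - 3.7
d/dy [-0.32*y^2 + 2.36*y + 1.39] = 2.36 - 0.64*y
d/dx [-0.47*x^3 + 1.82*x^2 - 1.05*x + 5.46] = -1.41*x^2 + 3.64*x - 1.05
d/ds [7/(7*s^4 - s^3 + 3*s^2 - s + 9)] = 7*(-28*s^3 + 3*s^2 - 6*s + 1)/(7*s^4 - s^3 + 3*s^2 - s + 9)^2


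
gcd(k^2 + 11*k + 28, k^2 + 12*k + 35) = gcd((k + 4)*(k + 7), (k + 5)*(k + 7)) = k + 7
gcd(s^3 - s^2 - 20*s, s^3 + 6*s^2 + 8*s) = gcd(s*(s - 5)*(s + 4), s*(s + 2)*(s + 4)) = s^2 + 4*s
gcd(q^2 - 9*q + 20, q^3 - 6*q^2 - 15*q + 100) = q - 5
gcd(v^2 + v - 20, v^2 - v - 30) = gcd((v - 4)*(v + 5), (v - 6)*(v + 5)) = v + 5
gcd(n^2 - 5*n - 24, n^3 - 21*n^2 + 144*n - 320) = n - 8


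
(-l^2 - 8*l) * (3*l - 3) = -3*l^3 - 21*l^2 + 24*l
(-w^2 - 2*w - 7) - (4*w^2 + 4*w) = -5*w^2 - 6*w - 7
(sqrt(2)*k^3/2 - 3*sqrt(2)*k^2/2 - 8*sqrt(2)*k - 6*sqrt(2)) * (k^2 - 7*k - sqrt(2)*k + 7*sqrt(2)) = sqrt(2)*k^5/2 - 5*sqrt(2)*k^4 - k^4 + 5*sqrt(2)*k^3/2 + 10*k^3 - 5*k^2 + 50*sqrt(2)*k^2 - 100*k + 42*sqrt(2)*k - 84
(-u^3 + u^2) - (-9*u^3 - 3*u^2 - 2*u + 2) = 8*u^3 + 4*u^2 + 2*u - 2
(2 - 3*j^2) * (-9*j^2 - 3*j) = 27*j^4 + 9*j^3 - 18*j^2 - 6*j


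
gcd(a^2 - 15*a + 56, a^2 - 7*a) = a - 7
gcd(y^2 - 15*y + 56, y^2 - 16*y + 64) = y - 8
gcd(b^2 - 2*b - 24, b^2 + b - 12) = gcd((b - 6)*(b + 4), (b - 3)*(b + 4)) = b + 4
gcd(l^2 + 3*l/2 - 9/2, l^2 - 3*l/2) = l - 3/2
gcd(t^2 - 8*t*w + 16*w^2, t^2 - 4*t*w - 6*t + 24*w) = t - 4*w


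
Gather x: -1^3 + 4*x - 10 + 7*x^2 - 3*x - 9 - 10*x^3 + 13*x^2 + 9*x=-10*x^3 + 20*x^2 + 10*x - 20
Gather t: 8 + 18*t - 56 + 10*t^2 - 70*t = 10*t^2 - 52*t - 48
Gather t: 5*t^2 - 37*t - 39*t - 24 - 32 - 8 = 5*t^2 - 76*t - 64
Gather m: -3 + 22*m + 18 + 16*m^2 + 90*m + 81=16*m^2 + 112*m + 96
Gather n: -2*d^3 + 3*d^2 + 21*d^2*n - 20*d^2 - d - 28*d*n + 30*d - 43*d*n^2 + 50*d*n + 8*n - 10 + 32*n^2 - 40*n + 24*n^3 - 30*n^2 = -2*d^3 - 17*d^2 + 29*d + 24*n^3 + n^2*(2 - 43*d) + n*(21*d^2 + 22*d - 32) - 10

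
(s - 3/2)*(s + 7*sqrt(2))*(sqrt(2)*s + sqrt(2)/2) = sqrt(2)*s^3 - sqrt(2)*s^2 + 14*s^2 - 14*s - 3*sqrt(2)*s/4 - 21/2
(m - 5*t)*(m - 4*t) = m^2 - 9*m*t + 20*t^2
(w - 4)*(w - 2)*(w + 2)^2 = w^4 - 2*w^3 - 12*w^2 + 8*w + 32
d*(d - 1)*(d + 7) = d^3 + 6*d^2 - 7*d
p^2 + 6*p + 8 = (p + 2)*(p + 4)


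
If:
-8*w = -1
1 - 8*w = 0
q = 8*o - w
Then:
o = q/8 + 1/64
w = 1/8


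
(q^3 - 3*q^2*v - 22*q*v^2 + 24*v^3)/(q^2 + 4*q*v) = q - 7*v + 6*v^2/q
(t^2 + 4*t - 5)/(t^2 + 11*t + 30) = (t - 1)/(t + 6)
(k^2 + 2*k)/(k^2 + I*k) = (k + 2)/(k + I)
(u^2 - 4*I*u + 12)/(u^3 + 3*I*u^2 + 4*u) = (u^2 - 4*I*u + 12)/(u*(u^2 + 3*I*u + 4))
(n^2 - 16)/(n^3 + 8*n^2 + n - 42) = (n^2 - 16)/(n^3 + 8*n^2 + n - 42)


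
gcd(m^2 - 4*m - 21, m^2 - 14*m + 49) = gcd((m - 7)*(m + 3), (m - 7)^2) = m - 7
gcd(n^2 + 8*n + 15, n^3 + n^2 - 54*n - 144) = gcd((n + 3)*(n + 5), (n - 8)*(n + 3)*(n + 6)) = n + 3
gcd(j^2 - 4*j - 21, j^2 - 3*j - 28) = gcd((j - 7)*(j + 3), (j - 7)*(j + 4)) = j - 7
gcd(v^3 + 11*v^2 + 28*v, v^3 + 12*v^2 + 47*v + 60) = v + 4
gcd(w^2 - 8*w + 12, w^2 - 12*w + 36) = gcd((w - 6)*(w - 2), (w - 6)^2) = w - 6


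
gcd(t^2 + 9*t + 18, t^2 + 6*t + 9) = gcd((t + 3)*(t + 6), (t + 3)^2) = t + 3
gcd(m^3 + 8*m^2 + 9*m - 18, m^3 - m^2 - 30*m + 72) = m + 6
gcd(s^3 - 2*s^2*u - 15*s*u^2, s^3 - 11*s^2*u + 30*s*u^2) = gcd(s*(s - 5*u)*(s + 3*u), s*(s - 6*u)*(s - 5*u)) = s^2 - 5*s*u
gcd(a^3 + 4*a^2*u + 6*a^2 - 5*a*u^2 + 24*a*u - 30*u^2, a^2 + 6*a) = a + 6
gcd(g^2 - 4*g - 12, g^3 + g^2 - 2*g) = g + 2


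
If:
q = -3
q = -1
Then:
No Solution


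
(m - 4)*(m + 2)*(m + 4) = m^3 + 2*m^2 - 16*m - 32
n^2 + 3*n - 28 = (n - 4)*(n + 7)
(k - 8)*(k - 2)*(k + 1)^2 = k^4 - 8*k^3 - 3*k^2 + 22*k + 16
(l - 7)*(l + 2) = l^2 - 5*l - 14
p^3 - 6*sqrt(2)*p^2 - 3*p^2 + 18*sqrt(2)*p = p*(p - 3)*(p - 6*sqrt(2))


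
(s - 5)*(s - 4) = s^2 - 9*s + 20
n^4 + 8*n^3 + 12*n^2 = n^2*(n + 2)*(n + 6)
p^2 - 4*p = p*(p - 4)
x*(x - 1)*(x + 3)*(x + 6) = x^4 + 8*x^3 + 9*x^2 - 18*x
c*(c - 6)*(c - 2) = c^3 - 8*c^2 + 12*c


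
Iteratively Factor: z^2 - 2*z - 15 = (z - 5)*(z + 3)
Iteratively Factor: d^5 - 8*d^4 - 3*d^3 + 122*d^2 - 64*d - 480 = (d + 3)*(d^4 - 11*d^3 + 30*d^2 + 32*d - 160) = (d + 2)*(d + 3)*(d^3 - 13*d^2 + 56*d - 80) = (d - 5)*(d + 2)*(d + 3)*(d^2 - 8*d + 16) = (d - 5)*(d - 4)*(d + 2)*(d + 3)*(d - 4)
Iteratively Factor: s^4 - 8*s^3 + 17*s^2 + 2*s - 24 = (s - 3)*(s^3 - 5*s^2 + 2*s + 8) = (s - 3)*(s - 2)*(s^2 - 3*s - 4) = (s - 4)*(s - 3)*(s - 2)*(s + 1)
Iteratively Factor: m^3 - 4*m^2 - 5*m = (m - 5)*(m^2 + m) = (m - 5)*(m + 1)*(m)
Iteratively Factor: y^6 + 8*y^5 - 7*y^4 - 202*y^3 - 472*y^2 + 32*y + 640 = (y + 2)*(y^5 + 6*y^4 - 19*y^3 - 164*y^2 - 144*y + 320) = (y - 5)*(y + 2)*(y^4 + 11*y^3 + 36*y^2 + 16*y - 64) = (y - 5)*(y + 2)*(y + 4)*(y^3 + 7*y^2 + 8*y - 16) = (y - 5)*(y + 2)*(y + 4)^2*(y^2 + 3*y - 4) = (y - 5)*(y + 2)*(y + 4)^3*(y - 1)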